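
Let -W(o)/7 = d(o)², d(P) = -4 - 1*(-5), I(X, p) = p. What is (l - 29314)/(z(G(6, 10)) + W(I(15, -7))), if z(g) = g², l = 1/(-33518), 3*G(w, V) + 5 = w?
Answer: 8842919877/2078116 ≈ 4255.3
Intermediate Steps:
G(w, V) = -5/3 + w/3
d(P) = 1 (d(P) = -4 + 5 = 1)
W(o) = -7 (W(o) = -7*1² = -7*1 = -7)
l = -1/33518 ≈ -2.9835e-5
(l - 29314)/(z(G(6, 10)) + W(I(15, -7))) = (-1/33518 - 29314)/((-5/3 + (⅓)*6)² - 7) = -982546653/(33518*((-5/3 + 2)² - 7)) = -982546653/(33518*((⅓)² - 7)) = -982546653/(33518*(⅑ - 7)) = -982546653/(33518*(-62/9)) = -982546653/33518*(-9/62) = 8842919877/2078116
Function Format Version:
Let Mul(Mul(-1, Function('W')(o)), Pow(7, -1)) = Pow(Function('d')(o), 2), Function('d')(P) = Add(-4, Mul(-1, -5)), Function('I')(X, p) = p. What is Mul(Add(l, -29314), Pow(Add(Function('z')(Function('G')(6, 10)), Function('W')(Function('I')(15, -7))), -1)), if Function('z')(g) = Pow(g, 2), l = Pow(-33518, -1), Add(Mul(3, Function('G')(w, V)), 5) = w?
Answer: Rational(8842919877, 2078116) ≈ 4255.3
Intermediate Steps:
Function('G')(w, V) = Add(Rational(-5, 3), Mul(Rational(1, 3), w))
Function('d')(P) = 1 (Function('d')(P) = Add(-4, 5) = 1)
Function('W')(o) = -7 (Function('W')(o) = Mul(-7, Pow(1, 2)) = Mul(-7, 1) = -7)
l = Rational(-1, 33518) ≈ -2.9835e-5
Mul(Add(l, -29314), Pow(Add(Function('z')(Function('G')(6, 10)), Function('W')(Function('I')(15, -7))), -1)) = Mul(Add(Rational(-1, 33518), -29314), Pow(Add(Pow(Add(Rational(-5, 3), Mul(Rational(1, 3), 6)), 2), -7), -1)) = Mul(Rational(-982546653, 33518), Pow(Add(Pow(Add(Rational(-5, 3), 2), 2), -7), -1)) = Mul(Rational(-982546653, 33518), Pow(Add(Pow(Rational(1, 3), 2), -7), -1)) = Mul(Rational(-982546653, 33518), Pow(Add(Rational(1, 9), -7), -1)) = Mul(Rational(-982546653, 33518), Pow(Rational(-62, 9), -1)) = Mul(Rational(-982546653, 33518), Rational(-9, 62)) = Rational(8842919877, 2078116)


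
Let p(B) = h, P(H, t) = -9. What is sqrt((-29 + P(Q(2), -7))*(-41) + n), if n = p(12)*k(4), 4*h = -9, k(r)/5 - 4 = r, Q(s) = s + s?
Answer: 2*sqrt(367) ≈ 38.315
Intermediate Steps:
Q(s) = 2*s
k(r) = 20 + 5*r
h = -9/4 (h = (1/4)*(-9) = -9/4 ≈ -2.2500)
p(B) = -9/4
n = -90 (n = -9*(20 + 5*4)/4 = -9*(20 + 20)/4 = -9/4*40 = -90)
sqrt((-29 + P(Q(2), -7))*(-41) + n) = sqrt((-29 - 9)*(-41) - 90) = sqrt(-38*(-41) - 90) = sqrt(1558 - 90) = sqrt(1468) = 2*sqrt(367)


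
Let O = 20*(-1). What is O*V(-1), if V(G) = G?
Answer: 20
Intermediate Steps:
O = -20
O*V(-1) = -20*(-1) = 20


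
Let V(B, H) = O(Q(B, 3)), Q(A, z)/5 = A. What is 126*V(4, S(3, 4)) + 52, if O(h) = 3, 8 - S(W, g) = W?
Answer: 430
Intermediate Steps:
Q(A, z) = 5*A
S(W, g) = 8 - W
V(B, H) = 3
126*V(4, S(3, 4)) + 52 = 126*3 + 52 = 378 + 52 = 430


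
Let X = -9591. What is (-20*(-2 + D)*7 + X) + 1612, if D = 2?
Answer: -7979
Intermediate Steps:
(-20*(-2 + D)*7 + X) + 1612 = (-20*(-2 + 2)*7 - 9591) + 1612 = (-20*0*7 - 9591) + 1612 = (0*7 - 9591) + 1612 = (0 - 9591) + 1612 = -9591 + 1612 = -7979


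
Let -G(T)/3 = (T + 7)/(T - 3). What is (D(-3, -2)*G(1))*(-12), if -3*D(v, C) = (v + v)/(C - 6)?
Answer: 36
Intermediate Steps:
D(v, C) = -2*v/(3*(-6 + C)) (D(v, C) = -(v + v)/(3*(C - 6)) = -2*v/(3*(-6 + C)))
G(T) = -3*(7 + T)/(-3 + T) (G(T) = -3*(T + 7)/(T - 3) = -3*(7 + T)/(-3 + T))
(D(-3, -2)*G(1))*(-12) = ((-2*(-3)/(-18 + 3*(-2)))*(3*(-7 - 1*1)/(-3 + 1)))*(-12) = ((-2*(-3)/(-18 - 6))*(3*(-7 - 1)/(-2)))*(-12) = ((-2*(-3)/(-24))*(3*(-½)*(-8)))*(-12) = (-2*(-3)*(-1/24)*12)*(-12) = -¼*12*(-12) = -3*(-12) = 36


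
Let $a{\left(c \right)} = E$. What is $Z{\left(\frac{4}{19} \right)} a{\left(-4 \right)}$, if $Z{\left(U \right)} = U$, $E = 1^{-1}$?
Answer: $\frac{4}{19} \approx 0.21053$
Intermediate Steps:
$E = 1$
$a{\left(c \right)} = 1$
$Z{\left(\frac{4}{19} \right)} a{\left(-4 \right)} = \frac{4}{19} \cdot 1 = \frac{4}{19}$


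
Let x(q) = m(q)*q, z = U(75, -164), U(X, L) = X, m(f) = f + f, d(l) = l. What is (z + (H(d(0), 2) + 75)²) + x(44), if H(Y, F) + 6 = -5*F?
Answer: 7428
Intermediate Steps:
H(Y, F) = -6 - 5*F
m(f) = 2*f
z = 75
x(q) = 2*q² (x(q) = (2*q)*q = 2*q²)
(z + (H(d(0), 2) + 75)²) + x(44) = (75 + ((-6 - 5*2) + 75)²) + 2*44² = (75 + ((-6 - 10) + 75)²) + 2*1936 = (75 + (-16 + 75)²) + 3872 = (75 + 59²) + 3872 = (75 + 3481) + 3872 = 3556 + 3872 = 7428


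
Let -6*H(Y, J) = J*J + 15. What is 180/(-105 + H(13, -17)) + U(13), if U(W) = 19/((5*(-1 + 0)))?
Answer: -11573/2335 ≈ -4.9563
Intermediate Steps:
H(Y, J) = -5/2 - J²/6 (H(Y, J) = -(J*J + 15)/6 = -(J² + 15)/6 = -(15 + J²)/6 = -5/2 - J²/6)
U(W) = -19/5 (U(W) = 19/((5*(-1))) = 19/(-5) = 19*(-⅕) = -19/5)
180/(-105 + H(13, -17)) + U(13) = 180/(-105 + (-5/2 - ⅙*(-17)²)) - 19/5 = 180/(-105 + (-5/2 - ⅙*289)) - 19/5 = 180/(-105 + (-5/2 - 289/6)) - 19/5 = 180/(-105 - 152/3) - 19/5 = 180/(-467/3) - 19/5 = 180*(-3/467) - 19/5 = -540/467 - 19/5 = -11573/2335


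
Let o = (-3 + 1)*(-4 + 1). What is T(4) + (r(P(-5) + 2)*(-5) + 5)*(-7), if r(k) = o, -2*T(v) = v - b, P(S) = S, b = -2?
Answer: 172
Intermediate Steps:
T(v) = -1 - v/2 (T(v) = -(v - 1*(-2))/2 = -(v + 2)/2 = -(2 + v)/2 = -1 - v/2)
o = 6 (o = -2*(-3) = 6)
r(k) = 6
T(4) + (r(P(-5) + 2)*(-5) + 5)*(-7) = (-1 - 1/2*4) + (6*(-5) + 5)*(-7) = (-1 - 2) + (-30 + 5)*(-7) = -3 - 25*(-7) = -3 + 175 = 172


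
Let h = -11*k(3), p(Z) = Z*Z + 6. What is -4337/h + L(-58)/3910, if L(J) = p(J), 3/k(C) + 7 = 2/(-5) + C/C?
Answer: -54208939/64515 ≈ -840.25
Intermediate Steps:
k(C) = -15/32 (k(C) = 3/(-7 + (2/(-5) + C/C)) = 3/(-7 + (2*(-⅕) + 1)) = 3/(-7 + (-⅖ + 1)) = 3/(-7 + ⅗) = 3/(-32/5) = 3*(-5/32) = -15/32)
p(Z) = 6 + Z² (p(Z) = Z² + 6 = 6 + Z²)
L(J) = 6 + J²
h = 165/32 (h = -11*(-15/32) = 165/32 ≈ 5.1563)
-4337/h + L(-58)/3910 = -4337/165/32 + (6 + (-58)²)/3910 = -4337*32/165 + (6 + 3364)*(1/3910) = -138784/165 + 3370*(1/3910) = -138784/165 + 337/391 = -54208939/64515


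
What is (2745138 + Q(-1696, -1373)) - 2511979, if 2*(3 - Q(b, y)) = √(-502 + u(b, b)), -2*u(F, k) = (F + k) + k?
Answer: 233162 - √2042/2 ≈ 2.3314e+5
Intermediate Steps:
u(F, k) = -k - F/2 (u(F, k) = -((F + k) + k)/2 = -(F + 2*k)/2 = -k - F/2)
Q(b, y) = 3 - √(-502 - 3*b/2)/2 (Q(b, y) = 3 - √(-502 + (-b - b/2))/2 = 3 - √(-502 - 3*b/2)/2)
(2745138 + Q(-1696, -1373)) - 2511979 = (2745138 + (3 - √(-2008 - 6*(-1696))/4)) - 2511979 = (2745138 + (3 - √(-2008 + 10176)/4)) - 2511979 = (2745138 + (3 - √2042/2)) - 2511979 = (2745141 - √2042/2) - 2511979 = 233162 - √2042/2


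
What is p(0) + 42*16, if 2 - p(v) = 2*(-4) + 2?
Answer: 680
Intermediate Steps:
p(v) = 8 (p(v) = 2 - (2*(-4) + 2) = 2 - (-8 + 2) = 2 - 1*(-6) = 2 + 6 = 8)
p(0) + 42*16 = 8 + 42*16 = 8 + 672 = 680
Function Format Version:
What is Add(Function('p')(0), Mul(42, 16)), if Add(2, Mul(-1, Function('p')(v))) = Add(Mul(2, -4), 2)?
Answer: 680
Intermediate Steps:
Function('p')(v) = 8 (Function('p')(v) = Add(2, Mul(-1, Add(Mul(2, -4), 2))) = Add(2, Mul(-1, Add(-8, 2))) = Add(2, Mul(-1, -6)) = Add(2, 6) = 8)
Add(Function('p')(0), Mul(42, 16)) = Add(8, Mul(42, 16)) = Add(8, 672) = 680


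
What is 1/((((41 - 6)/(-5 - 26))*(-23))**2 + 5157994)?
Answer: 961/4957480259 ≈ 1.9385e-7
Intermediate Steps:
1/((((41 - 6)/(-5 - 26))*(-23))**2 + 5157994) = 1/(((35/(-31))*(-23))**2 + 5157994) = 1/(((35*(-1/31))*(-23))**2 + 5157994) = 1/((-35/31*(-23))**2 + 5157994) = 1/((805/31)**2 + 5157994) = 1/(648025/961 + 5157994) = 1/(4957480259/961) = 961/4957480259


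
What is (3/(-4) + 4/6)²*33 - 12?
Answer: -565/48 ≈ -11.771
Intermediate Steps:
(3/(-4) + 4/6)²*33 - 12 = (3*(-¼) + 4*(⅙))²*33 - 12 = (-¾ + ⅔)²*33 - 12 = (-1/12)²*33 - 12 = (1/144)*33 - 12 = 11/48 - 12 = -565/48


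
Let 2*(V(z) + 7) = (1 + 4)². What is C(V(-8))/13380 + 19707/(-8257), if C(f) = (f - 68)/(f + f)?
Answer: -1160396929/486106104 ≈ -2.3871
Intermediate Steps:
V(z) = 11/2 (V(z) = -7 + (1 + 4)²/2 = -7 + (½)*5² = -7 + (½)*25 = -7 + 25/2 = 11/2)
C(f) = (-68 + f)/(2*f) (C(f) = (-68 + f)/((2*f)) = (-68 + f)*(1/(2*f)) = (-68 + f)/(2*f))
C(V(-8))/13380 + 19707/(-8257) = ((-68 + 11/2)/(2*(11/2)))/13380 + 19707/(-8257) = ((½)*(2/11)*(-125/2))*(1/13380) + 19707*(-1/8257) = -125/22*1/13380 - 19707/8257 = -25/58872 - 19707/8257 = -1160396929/486106104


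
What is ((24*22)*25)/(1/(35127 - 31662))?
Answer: 45738000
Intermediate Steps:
((24*22)*25)/(1/(35127 - 31662)) = (528*25)/(1/3465) = 13200/(1/3465) = 13200*3465 = 45738000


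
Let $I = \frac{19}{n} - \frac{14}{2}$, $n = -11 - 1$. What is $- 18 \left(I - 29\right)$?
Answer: $\frac{1353}{2} \approx 676.5$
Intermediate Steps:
$n = -12$ ($n = -11 - 1 = -12$)
$I = - \frac{103}{12}$ ($I = \frac{19}{-12} - \frac{14}{2} = 19 \left(- \frac{1}{12}\right) - 7 = - \frac{19}{12} - 7 = - \frac{103}{12} \approx -8.5833$)
$- 18 \left(I - 29\right) = - 18 \left(- \frac{103}{12} - 29\right) = \left(-18\right) \left(- \frac{451}{12}\right) = \frac{1353}{2}$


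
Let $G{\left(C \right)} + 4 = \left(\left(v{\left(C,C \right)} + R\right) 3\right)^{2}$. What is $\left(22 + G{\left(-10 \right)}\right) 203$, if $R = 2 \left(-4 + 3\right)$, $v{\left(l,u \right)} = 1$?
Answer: $5481$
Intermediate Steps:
$R = -2$ ($R = 2 \left(-1\right) = -2$)
$G{\left(C \right)} = 5$ ($G{\left(C \right)} = -4 + \left(\left(1 - 2\right) 3\right)^{2} = -4 + \left(\left(-1\right) 3\right)^{2} = -4 + \left(-3\right)^{2} = -4 + 9 = 5$)
$\left(22 + G{\left(-10 \right)}\right) 203 = \left(22 + 5\right) 203 = 27 \cdot 203 = 5481$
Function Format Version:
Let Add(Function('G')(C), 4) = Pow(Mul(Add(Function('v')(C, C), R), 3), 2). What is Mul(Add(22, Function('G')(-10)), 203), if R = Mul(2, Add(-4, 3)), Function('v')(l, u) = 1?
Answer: 5481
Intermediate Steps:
R = -2 (R = Mul(2, -1) = -2)
Function('G')(C) = 5 (Function('G')(C) = Add(-4, Pow(Mul(Add(1, -2), 3), 2)) = Add(-4, Pow(Mul(-1, 3), 2)) = Add(-4, Pow(-3, 2)) = Add(-4, 9) = 5)
Mul(Add(22, Function('G')(-10)), 203) = Mul(Add(22, 5), 203) = Mul(27, 203) = 5481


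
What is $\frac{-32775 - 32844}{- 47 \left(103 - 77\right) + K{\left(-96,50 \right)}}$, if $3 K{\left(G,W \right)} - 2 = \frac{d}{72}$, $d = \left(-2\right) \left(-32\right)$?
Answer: $\frac{5589}{104} \approx 53.74$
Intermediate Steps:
$d = 64$
$K{\left(G,W \right)} = \frac{26}{27}$ ($K{\left(G,W \right)} = \frac{2}{3} + \frac{64 \cdot \frac{1}{72}}{3} = \frac{2}{3} + \frac{1}{3} \cdot \frac{8}{9} = \frac{2}{3} + \frac{8}{27} = \frac{26}{27}$)
$\frac{-32775 - 32844}{- 47 \left(103 - 77\right) + K{\left(-96,50 \right)}} = \frac{-32775 - 32844}{- 47 \left(103 - 77\right) + \frac{26}{27}} = - \frac{65619}{\left(-47\right) 26 + \frac{26}{27}} = - \frac{65619}{-1222 + \frac{26}{27}} = - \frac{65619}{- \frac{32968}{27}} = \left(-65619\right) \left(- \frac{27}{32968}\right) = \frac{5589}{104}$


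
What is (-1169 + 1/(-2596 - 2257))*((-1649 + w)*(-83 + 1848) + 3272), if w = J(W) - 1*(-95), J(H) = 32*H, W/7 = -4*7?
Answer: 78344144833644/4853 ≈ 1.6143e+10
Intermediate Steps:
W = -196 (W = 7*(-4*7) = 7*(-28) = -196)
w = -6177 (w = 32*(-196) - 1*(-95) = -6272 + 95 = -6177)
(-1169 + 1/(-2596 - 2257))*((-1649 + w)*(-83 + 1848) + 3272) = (-1169 + 1/(-2596 - 2257))*((-1649 - 6177)*(-83 + 1848) + 3272) = (-1169 + 1/(-4853))*(-7826*1765 + 3272) = (-1169 - 1/4853)*(-13812890 + 3272) = -5673158/4853*(-13809618) = 78344144833644/4853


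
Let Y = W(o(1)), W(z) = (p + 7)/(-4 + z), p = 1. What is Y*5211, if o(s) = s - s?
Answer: -10422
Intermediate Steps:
o(s) = 0
W(z) = 8/(-4 + z) (W(z) = (1 + 7)/(-4 + z) = 8/(-4 + z))
Y = -2 (Y = 8/(-4 + 0) = 8/(-4) = 8*(-¼) = -2)
Y*5211 = -2*5211 = -10422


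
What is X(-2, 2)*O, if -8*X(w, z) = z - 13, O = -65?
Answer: -715/8 ≈ -89.375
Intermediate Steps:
X(w, z) = 13/8 - z/8 (X(w, z) = -(z - 13)/8 = -(-13 + z)/8 = 13/8 - z/8)
X(-2, 2)*O = (13/8 - ⅛*2)*(-65) = (13/8 - ¼)*(-65) = (11/8)*(-65) = -715/8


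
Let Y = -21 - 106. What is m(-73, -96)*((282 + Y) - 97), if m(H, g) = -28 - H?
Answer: 2610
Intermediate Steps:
Y = -127
m(-73, -96)*((282 + Y) - 97) = (-28 - 1*(-73))*((282 - 127) - 97) = (-28 + 73)*(155 - 97) = 45*58 = 2610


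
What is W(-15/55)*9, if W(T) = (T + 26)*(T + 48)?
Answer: 1337175/121 ≈ 11051.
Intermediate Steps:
W(T) = (26 + T)*(48 + T)
W(-15/55)*9 = (1248 + (-15/55)² + 74*(-15/55))*9 = (1248 + (-15*1/55)² + 74*(-15*1/55))*9 = (1248 + (-3/11)² + 74*(-3/11))*9 = (1248 + 9/121 - 222/11)*9 = (148575/121)*9 = 1337175/121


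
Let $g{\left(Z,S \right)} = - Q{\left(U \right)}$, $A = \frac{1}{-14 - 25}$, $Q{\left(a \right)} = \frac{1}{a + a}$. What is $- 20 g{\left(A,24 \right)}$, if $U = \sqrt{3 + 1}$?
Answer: $5$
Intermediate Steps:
$U = 2$ ($U = \sqrt{4} = 2$)
$Q{\left(a \right)} = \frac{1}{2 a}$
$A = - \frac{1}{39}$ ($A = \frac{1}{-39} = - \frac{1}{39} \approx -0.025641$)
$g{\left(Z,S \right)} = - \frac{1}{4}$ ($g{\left(Z,S \right)} = - \frac{1}{2 \cdot 2} = \left(-1\right) \frac{1}{4} = - \frac{1}{4}$)
$- 20 g{\left(A,24 \right)} = \left(-20\right) \left(- \frac{1}{4}\right) = 5$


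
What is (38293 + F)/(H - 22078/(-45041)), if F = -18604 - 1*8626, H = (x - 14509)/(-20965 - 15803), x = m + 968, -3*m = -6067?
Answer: 13740805964808/997932127 ≈ 13769.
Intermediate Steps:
m = 6067/3 (m = -⅓*(-6067) = 6067/3 ≈ 2022.3)
x = 8971/3 (x = 6067/3 + 968 = 8971/3 ≈ 2990.3)
H = 8639/27576 (H = (8971/3 - 14509)/(-20965 - 15803) = -34556/3/(-36768) = -34556/3*(-1/36768) = 8639/27576 ≈ 0.31328)
F = -27230 (F = -18604 - 8626 = -27230)
(38293 + F)/(H - 22078/(-45041)) = (38293 - 27230)/(8639/27576 - 22078/(-45041)) = 11063/(8639/27576 - 22078*(-1/45041)) = 11063/(8639/27576 + 22078/45041) = 11063/(997932127/1242050616) = 11063*(1242050616/997932127) = 13740805964808/997932127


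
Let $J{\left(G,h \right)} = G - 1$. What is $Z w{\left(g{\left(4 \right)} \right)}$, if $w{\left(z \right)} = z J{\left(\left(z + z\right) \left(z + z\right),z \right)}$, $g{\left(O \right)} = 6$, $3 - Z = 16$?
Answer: $-11154$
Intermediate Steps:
$Z = -13$ ($Z = 3 - 16 = -13$)
$J{\left(G,h \right)} = -1 + G$
$w{\left(z \right)} = z \left(-1 + 4 z^{2}\right)$ ($w{\left(z \right)} = z \left(-1 + \left(z + z\right) \left(z + z\right)\right) = z \left(-1 + 2 z 2 z\right) = z \left(-1 + 4 z^{2}\right)$)
$Z w{\left(g{\left(4 \right)} \right)} = - 13 \left(\left(-1\right) 6 + 4 \cdot 6^{3}\right) = - 13 \left(-6 + 4 \cdot 216\right) = - 13 \left(-6 + 864\right) = \left(-13\right) 858 = -11154$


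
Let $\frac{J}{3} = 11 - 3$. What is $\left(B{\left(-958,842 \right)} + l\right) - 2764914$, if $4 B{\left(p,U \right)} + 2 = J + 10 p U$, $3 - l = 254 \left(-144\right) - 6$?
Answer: $- \frac{9489827}{2} \approx -4.7449 \cdot 10^{6}$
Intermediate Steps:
$J = 24$ ($J = 3 \left(11 - 3\right) = 3 \cdot 8 = 24$)
$l = 36585$ ($l = 3 - \left(254 \left(-144\right) - 6\right) = 3 - \left(-36576 - 6\right) = 3 - -36582 = 3 + 36582 = 36585$)
$B{\left(p,U \right)} = \frac{11}{2} + \frac{5 U p}{2}$ ($B{\left(p,U \right)} = - \frac{1}{2} + \frac{24 + 10 p U}{4} = - \frac{1}{2} + \frac{24 + 10 U p}{4} = - \frac{1}{2} + \left(6 + \frac{5 U p}{2}\right) = \frac{11}{2} + \frac{5 U p}{2}$)
$\left(B{\left(-958,842 \right)} + l\right) - 2764914 = \left(\left(\frac{11}{2} + \frac{5}{2} \cdot 842 \left(-958\right)\right) + 36585\right) - 2764914 = \left(\left(\frac{11}{2} - 2016590\right) + 36585\right) - 2764914 = \left(- \frac{4033169}{2} + 36585\right) - 2764914 = - \frac{3959999}{2} - 2764914 = - \frac{9489827}{2}$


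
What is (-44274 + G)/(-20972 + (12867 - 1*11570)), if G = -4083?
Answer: 48357/19675 ≈ 2.4578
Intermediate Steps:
(-44274 + G)/(-20972 + (12867 - 1*11570)) = (-44274 - 4083)/(-20972 + (12867 - 1*11570)) = -48357/(-20972 + (12867 - 11570)) = -48357/(-20972 + 1297) = -48357/(-19675) = -48357*(-1/19675) = 48357/19675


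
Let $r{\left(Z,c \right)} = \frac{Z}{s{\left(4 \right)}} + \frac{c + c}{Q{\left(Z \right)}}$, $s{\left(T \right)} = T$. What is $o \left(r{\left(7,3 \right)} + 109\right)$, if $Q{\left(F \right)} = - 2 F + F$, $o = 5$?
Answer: $\frac{15385}{28} \approx 549.46$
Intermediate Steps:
$Q{\left(F \right)} = - F$
$r{\left(Z,c \right)} = \frac{Z}{4} - \frac{2 c}{Z}$ ($r{\left(Z,c \right)} = \frac{Z}{4} + \frac{c + c}{\left(-1\right) Z} = Z \frac{1}{4} + 2 c \left(- \frac{1}{Z}\right) = \frac{Z}{4} - \frac{2 c}{Z}$)
$o \left(r{\left(7,3 \right)} + 109\right) = 5 \left(\left(\frac{1}{4} \cdot 7 - \frac{6}{7}\right) + 109\right) = 5 \left(\left(\frac{7}{4} - 6 \cdot \frac{1}{7}\right) + 109\right) = 5 \left(\left(\frac{7}{4} - \frac{6}{7}\right) + 109\right) = 5 \left(\frac{25}{28} + 109\right) = 5 \cdot \frac{3077}{28} = \frac{15385}{28}$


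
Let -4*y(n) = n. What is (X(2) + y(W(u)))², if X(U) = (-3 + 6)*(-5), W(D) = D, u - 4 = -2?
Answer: 961/4 ≈ 240.25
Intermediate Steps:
u = 2 (u = 4 - 2 = 2)
X(U) = -15 (X(U) = 3*(-5) = -15)
y(n) = -n/4
(X(2) + y(W(u)))² = (-15 - ¼*2)² = (-15 - ½)² = (-31/2)² = 961/4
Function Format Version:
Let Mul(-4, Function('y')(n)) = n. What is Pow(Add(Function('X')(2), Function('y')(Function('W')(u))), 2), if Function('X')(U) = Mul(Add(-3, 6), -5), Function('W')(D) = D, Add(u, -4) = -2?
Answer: Rational(961, 4) ≈ 240.25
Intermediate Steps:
u = 2 (u = Add(4, -2) = 2)
Function('X')(U) = -15 (Function('X')(U) = Mul(3, -5) = -15)
Function('y')(n) = Mul(Rational(-1, 4), n)
Pow(Add(Function('X')(2), Function('y')(Function('W')(u))), 2) = Pow(Add(-15, Mul(Rational(-1, 4), 2)), 2) = Pow(Add(-15, Rational(-1, 2)), 2) = Pow(Rational(-31, 2), 2) = Rational(961, 4)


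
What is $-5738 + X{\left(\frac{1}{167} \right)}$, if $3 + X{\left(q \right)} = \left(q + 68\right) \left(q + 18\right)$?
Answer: $- \frac{125960250}{27889} \approx -4516.5$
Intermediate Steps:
$X{\left(q \right)} = -3 + \left(18 + q\right) \left(68 + q\right)$ ($X{\left(q \right)} = -3 + \left(q + 68\right) \left(q + 18\right) = -3 + \left(68 + q\right) \left(18 + q\right) = -3 + \left(18 + q\right) \left(68 + q\right)$)
$-5738 + X{\left(\frac{1}{167} \right)} = -5738 + \left(1221 + \left(\frac{1}{167}\right)^{2} + \frac{86}{167}\right) = -5738 + \left(1221 + \left(\frac{1}{167}\right)^{2} + 86 \cdot \frac{1}{167}\right) = -5738 + \left(1221 + \frac{1}{27889} + \frac{86}{167}\right) = -5738 + \frac{34066832}{27889} = - \frac{125960250}{27889}$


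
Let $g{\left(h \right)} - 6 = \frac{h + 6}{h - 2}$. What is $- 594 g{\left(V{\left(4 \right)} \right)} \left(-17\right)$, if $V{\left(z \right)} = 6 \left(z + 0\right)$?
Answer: $74358$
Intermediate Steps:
$V{\left(z \right)} = 6 z$
$g{\left(h \right)} = 6 + \frac{6 + h}{-2 + h}$ ($g{\left(h \right)} = 6 + \frac{h + 6}{h - 2} = 6 + \frac{6 + h}{-2 + h}$)
$- 594 g{\left(V{\left(4 \right)} \right)} \left(-17\right) = - 594 \frac{-6 + 7 \cdot 6 \cdot 4}{-2 + 6 \cdot 4} \left(-17\right) = - 594 \frac{-6 + 7 \cdot 24}{-2 + 24} \left(-17\right) = - 594 \frac{-6 + 168}{22} \left(-17\right) = - 594 \cdot \frac{1}{22} \cdot 162 \left(-17\right) = - 594 \cdot \frac{81}{11} \left(-17\right) = \left(-594\right) \left(- \frac{1377}{11}\right) = 74358$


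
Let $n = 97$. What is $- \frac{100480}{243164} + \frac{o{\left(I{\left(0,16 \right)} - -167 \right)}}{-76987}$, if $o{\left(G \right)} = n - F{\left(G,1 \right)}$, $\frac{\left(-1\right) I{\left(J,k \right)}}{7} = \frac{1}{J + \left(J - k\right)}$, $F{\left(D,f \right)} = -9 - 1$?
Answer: $- \frac{1940418077}{4680116717} \approx -0.41461$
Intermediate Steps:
$F{\left(D,f \right)} = -10$ ($F{\left(D,f \right)} = -9 - 1 = -10$)
$I{\left(J,k \right)} = - \frac{7}{- k + 2 J}$ ($I{\left(J,k \right)} = - \frac{7}{J + \left(J - k\right)} = - \frac{7}{- k + 2 J}$)
$o{\left(G \right)} = 107$ ($o{\left(G \right)} = 97 - -10 = 97 + 10 = 107$)
$- \frac{100480}{243164} + \frac{o{\left(I{\left(0,16 \right)} - -167 \right)}}{-76987} = - \frac{100480}{243164} + \frac{107}{-76987} = \left(-100480\right) \frac{1}{243164} + 107 \left(- \frac{1}{76987}\right) = - \frac{25120}{60791} - \frac{107}{76987} = - \frac{1940418077}{4680116717}$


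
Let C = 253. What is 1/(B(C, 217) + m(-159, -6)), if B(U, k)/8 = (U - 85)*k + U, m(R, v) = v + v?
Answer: 1/293660 ≈ 3.4053e-6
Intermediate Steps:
m(R, v) = 2*v
B(U, k) = 8*U + 8*k*(-85 + U) (B(U, k) = 8*((U - 85)*k + U) = 8*((-85 + U)*k + U) = 8*(k*(-85 + U) + U) = 8*(U + k*(-85 + U)) = 8*U + 8*k*(-85 + U))
1/(B(C, 217) + m(-159, -6)) = 1/((-680*217 + 8*253 + 8*253*217) + 2*(-6)) = 1/((-147560 + 2024 + 439208) - 12) = 1/(293672 - 12) = 1/293660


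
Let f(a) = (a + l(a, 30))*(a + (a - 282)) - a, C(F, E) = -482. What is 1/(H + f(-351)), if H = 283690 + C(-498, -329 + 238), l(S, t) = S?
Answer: 1/974327 ≈ 1.0264e-6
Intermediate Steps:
H = 283208 (H = 283690 - 482 = 283208)
f(a) = -a + 2*a*(-282 + 2*a) (f(a) = (a + a)*(a + (a - 282)) - a = (2*a)*(a + (-282 + a)) - a = (2*a)*(-282 + 2*a) - a = 2*a*(-282 + 2*a) - a = -a + 2*a*(-282 + 2*a))
1/(H + f(-351)) = 1/(283208 - 351*(-565 + 4*(-351))) = 1/(283208 - 351*(-565 - 1404)) = 1/(283208 - 351*(-1969)) = 1/(283208 + 691119) = 1/974327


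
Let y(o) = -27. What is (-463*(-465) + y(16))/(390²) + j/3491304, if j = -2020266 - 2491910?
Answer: 226611319/1843844925 ≈ 0.12290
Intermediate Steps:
j = -4512176
(-463*(-465) + y(16))/(390²) + j/3491304 = (-463*(-465) - 27)/(390²) - 4512176/3491304 = (215295 - 27)/152100 - 4512176*1/3491304 = 215268*(1/152100) - 564022/436413 = 17939/12675 - 564022/436413 = 226611319/1843844925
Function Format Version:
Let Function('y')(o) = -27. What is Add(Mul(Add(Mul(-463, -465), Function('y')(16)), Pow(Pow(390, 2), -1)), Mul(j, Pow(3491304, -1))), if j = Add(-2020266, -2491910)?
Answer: Rational(226611319, 1843844925) ≈ 0.12290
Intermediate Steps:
j = -4512176
Add(Mul(Add(Mul(-463, -465), Function('y')(16)), Pow(Pow(390, 2), -1)), Mul(j, Pow(3491304, -1))) = Add(Mul(Add(Mul(-463, -465), -27), Pow(Pow(390, 2), -1)), Mul(-4512176, Pow(3491304, -1))) = Add(Mul(Add(215295, -27), Pow(152100, -1)), Mul(-4512176, Rational(1, 3491304))) = Add(Mul(215268, Rational(1, 152100)), Rational(-564022, 436413)) = Add(Rational(17939, 12675), Rational(-564022, 436413)) = Rational(226611319, 1843844925)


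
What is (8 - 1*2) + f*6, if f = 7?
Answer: 48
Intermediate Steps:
(8 - 1*2) + f*6 = (8 - 1*2) + 7*6 = (8 - 2) + 42 = 6 + 42 = 48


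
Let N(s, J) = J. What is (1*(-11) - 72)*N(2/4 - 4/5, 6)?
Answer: -498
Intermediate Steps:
(1*(-11) - 72)*N(2/4 - 4/5, 6) = (1*(-11) - 72)*6 = (-11 - 72)*6 = -83*6 = -498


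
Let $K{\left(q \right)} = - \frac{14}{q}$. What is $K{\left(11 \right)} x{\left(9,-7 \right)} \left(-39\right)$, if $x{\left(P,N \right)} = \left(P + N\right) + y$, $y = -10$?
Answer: $- \frac{4368}{11} \approx -397.09$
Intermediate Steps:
$x{\left(P,N \right)} = -10 + N + P$ ($x{\left(P,N \right)} = \left(P + N\right) - 10 = \left(N + P\right) - 10 = -10 + N + P$)
$K{\left(11 \right)} x{\left(9,-7 \right)} \left(-39\right) = - \frac{14}{11} \left(-10 - 7 + 9\right) \left(-39\right) = \left(-14\right) \frac{1}{11} \left(-8\right) \left(-39\right) = \left(- \frac{14}{11}\right) \left(-8\right) \left(-39\right) = \frac{112}{11} \left(-39\right) = - \frac{4368}{11}$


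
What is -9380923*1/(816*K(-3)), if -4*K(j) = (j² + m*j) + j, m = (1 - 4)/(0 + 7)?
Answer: 3862733/612 ≈ 6311.7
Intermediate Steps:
m = -3/7 ≈ -0.42857
K(j) = -j²/4 - j/7 (K(j) = -((j² - 3*j/7) + j)/4 = -(j² + 4*j/7)/4 = -j²/4 - j/7)
-9380923*1/(816*K(-3)) = -9380923*7/(612*(4 + 7*(-3))) = -9380923*7/(612*(4 - 21)) = -9380923/(816*(-1/28*(-3)*(-17))) = -9380923/(816*(-51/28)) = -9380923/(-10404/7) = -9380923*(-7/10404) = 3862733/612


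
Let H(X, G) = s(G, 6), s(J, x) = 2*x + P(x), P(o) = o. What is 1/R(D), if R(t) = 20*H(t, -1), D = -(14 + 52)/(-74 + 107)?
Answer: 1/360 ≈ 0.0027778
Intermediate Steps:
s(J, x) = 3*x (s(J, x) = 2*x + x = 3*x)
H(X, G) = 18 (H(X, G) = 3*6 = 18)
D = -2 (D = -66/33 = -1*2 = -2)
R(t) = 360 (R(t) = 20*18 = 360)
1/R(D) = 1/360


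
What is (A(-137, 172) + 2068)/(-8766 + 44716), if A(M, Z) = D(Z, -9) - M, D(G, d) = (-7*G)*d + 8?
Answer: 13049/35950 ≈ 0.36298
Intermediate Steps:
D(G, d) = 8 - 7*G*d (D(G, d) = -7*G*d + 8 = 8 - 7*G*d)
A(M, Z) = 8 - M + 63*Z (A(M, Z) = (8 - 7*Z*(-9)) - M = (8 + 63*Z) - M = 8 - M + 63*Z)
(A(-137, 172) + 2068)/(-8766 + 44716) = ((8 - 1*(-137) + 63*172) + 2068)/(-8766 + 44716) = ((8 + 137 + 10836) + 2068)/35950 = (10981 + 2068)*(1/35950) = 13049*(1/35950) = 13049/35950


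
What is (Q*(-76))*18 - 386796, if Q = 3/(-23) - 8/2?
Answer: -8766348/23 ≈ -3.8115e+5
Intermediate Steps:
Q = -95/23 (Q = 3*(-1/23) - 8*1/2 = -3/23 - 4 = -95/23 ≈ -4.1304)
(Q*(-76))*18 - 386796 = -95/23*(-76)*18 - 386796 = (7220/23)*18 - 386796 = 129960/23 - 386796 = -8766348/23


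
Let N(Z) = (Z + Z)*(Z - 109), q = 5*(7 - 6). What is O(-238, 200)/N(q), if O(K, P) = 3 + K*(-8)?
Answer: -1907/1040 ≈ -1.8337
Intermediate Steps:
O(K, P) = 3 - 8*K
q = 5 (q = 5*1 = 5)
N(Z) = 2*Z*(-109 + Z) (N(Z) = (2*Z)*(-109 + Z) = 2*Z*(-109 + Z))
O(-238, 200)/N(q) = (3 - 8*(-238))/((2*5*(-109 + 5))) = (3 + 1904)/((2*5*(-104))) = 1907/(-1040) = 1907*(-1/1040) = -1907/1040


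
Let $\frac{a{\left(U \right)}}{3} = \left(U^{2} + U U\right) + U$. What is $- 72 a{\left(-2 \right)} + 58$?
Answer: $-1238$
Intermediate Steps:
$a{\left(U \right)} = 3 U + 6 U^{2}$ ($a{\left(U \right)} = 3 \left(\left(U^{2} + U U\right) + U\right) = 3 \left(\left(U^{2} + U^{2}\right) + U\right) = 3 \left(2 U^{2} + U\right) = 3 \left(U + 2 U^{2}\right) = 3 U + 6 U^{2}$)
$- 72 a{\left(-2 \right)} + 58 = - 72 \cdot 3 \left(-2\right) \left(1 + 2 \left(-2\right)\right) + 58 = - 72 \cdot 3 \left(-2\right) \left(1 - 4\right) + 58 = - 72 \cdot 3 \left(-2\right) \left(-3\right) + 58 = \left(-72\right) 18 + 58 = -1296 + 58 = -1238$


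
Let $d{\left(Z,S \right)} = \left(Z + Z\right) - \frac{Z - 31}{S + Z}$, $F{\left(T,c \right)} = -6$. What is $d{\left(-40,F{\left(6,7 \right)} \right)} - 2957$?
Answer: $- \frac{139773}{46} \approx -3038.5$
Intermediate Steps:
$d{\left(Z,S \right)} = 2 Z - \frac{-31 + Z}{S + Z}$
$d{\left(-40,F{\left(6,7 \right)} \right)} - 2957 = \frac{31 - -40 + 2 \left(-40\right)^{2} + 2 \left(-6\right) \left(-40\right)}{-6 - 40} - 2957 = \frac{31 + 40 + 2 \cdot 1600 + 480}{-46} - 2957 = - \frac{31 + 40 + 3200 + 480}{46} - 2957 = \left(- \frac{1}{46}\right) 3751 - 2957 = - \frac{3751}{46} - 2957 = - \frac{139773}{46}$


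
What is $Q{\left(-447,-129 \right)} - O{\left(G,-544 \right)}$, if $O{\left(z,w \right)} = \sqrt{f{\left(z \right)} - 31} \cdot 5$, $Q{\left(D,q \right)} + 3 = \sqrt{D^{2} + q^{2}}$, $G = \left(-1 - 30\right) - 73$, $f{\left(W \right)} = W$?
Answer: $-3 + 15 \sqrt{962} - 15 i \sqrt{15} \approx 462.24 - 58.095 i$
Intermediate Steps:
$G = -104$ ($G = -31 - 73 = -104$)
$Q{\left(D,q \right)} = -3 + \sqrt{D^{2} + q^{2}}$
$O{\left(z,w \right)} = 5 \sqrt{-31 + z}$ ($O{\left(z,w \right)} = \sqrt{z - 31} \cdot 5 = \sqrt{-31 + z} 5 = 5 \sqrt{-31 + z}$)
$Q{\left(-447,-129 \right)} - O{\left(G,-544 \right)} = \left(-3 + \sqrt{\left(-447\right)^{2} + \left(-129\right)^{2}}\right) - 5 \sqrt{-31 - 104} = \left(-3 + \sqrt{199809 + 16641}\right) - 5 \sqrt{-135} = \left(-3 + \sqrt{216450}\right) - 5 \cdot 3 i \sqrt{15} = \left(-3 + 15 \sqrt{962}\right) - 15 i \sqrt{15} = -3 + 15 \sqrt{962} - 15 i \sqrt{15}$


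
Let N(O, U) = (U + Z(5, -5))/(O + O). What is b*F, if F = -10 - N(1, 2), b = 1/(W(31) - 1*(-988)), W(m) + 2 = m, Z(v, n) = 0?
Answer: -11/1017 ≈ -0.010816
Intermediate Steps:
W(m) = -2 + m
N(O, U) = U/(2*O) (N(O, U) = (U + 0)/(O + O) = U/((2*O)) = U*(1/(2*O)) = U/(2*O))
b = 1/1017 (b = 1/((-2 + 31) - 1*(-988)) = 1/(29 + 988) = 1/1017 ≈ 0.00098328)
F = -11 (F = -10 - 2/(2*1) = -10 - 2/2 = -10 - 1*1 = -10 - 1 = -11)
b*F = (1/1017)*(-11) = -11/1017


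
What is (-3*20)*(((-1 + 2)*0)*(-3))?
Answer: 0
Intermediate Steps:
(-3*20)*(((-1 + 2)*0)*(-3)) = -60*1*0*(-3) = -0*(-3) = -60*0 = 0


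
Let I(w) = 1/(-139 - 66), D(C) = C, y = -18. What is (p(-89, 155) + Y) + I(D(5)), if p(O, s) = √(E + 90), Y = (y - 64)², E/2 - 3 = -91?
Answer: 1378419/205 + I*√86 ≈ 6724.0 + 9.2736*I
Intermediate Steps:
E = -176 (E = 6 + 2*(-91) = 6 - 182 = -176)
Y = 6724 (Y = (-18 - 64)² = (-82)² = 6724)
p(O, s) = I*√86 (p(O, s) = √(-176 + 90) = √(-86) = I*√86)
I(w) = -1/205 (I(w) = 1/(-205) = -1/205)
(p(-89, 155) + Y) + I(D(5)) = (I*√86 + 6724) - 1/205 = (6724 + I*√86) - 1/205 = 1378419/205 + I*√86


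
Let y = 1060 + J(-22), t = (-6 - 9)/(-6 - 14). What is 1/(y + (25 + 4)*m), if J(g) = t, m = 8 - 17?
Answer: 4/3199 ≈ 0.0012504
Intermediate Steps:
t = ¾ (t = -15/(-20) = -15*(-1/20) = ¾ ≈ 0.75000)
m = -9
J(g) = ¾
y = 4243/4 (y = 1060 + ¾ = 4243/4 ≈ 1060.8)
1/(y + (25 + 4)*m) = 1/(4243/4 + (25 + 4)*(-9)) = 1/(4243/4 + 29*(-9)) = 1/(4243/4 - 261) = 1/(3199/4) = 4/3199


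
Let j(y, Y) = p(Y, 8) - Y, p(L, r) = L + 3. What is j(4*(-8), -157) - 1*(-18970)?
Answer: 18973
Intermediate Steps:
p(L, r) = 3 + L
j(y, Y) = 3 (j(y, Y) = (3 + Y) - Y = 3)
j(4*(-8), -157) - 1*(-18970) = 3 - 1*(-18970) = 3 + 18970 = 18973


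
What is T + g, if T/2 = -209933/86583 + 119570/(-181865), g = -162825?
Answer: -512801492089417/3149283459 ≈ -1.6283e+5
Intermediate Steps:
T = -19412877742/3149283459 (T = 2*(-209933/86583 + 119570/(-181865)) = 2*(-209933*1/86583 + 119570*(-1/181865)) = 2*(-209933/86583 - 23914/36373) = 2*(-9706438871/3149283459) = -19412877742/3149283459 ≈ -6.1642)
T + g = -19412877742/3149283459 - 162825 = -512801492089417/3149283459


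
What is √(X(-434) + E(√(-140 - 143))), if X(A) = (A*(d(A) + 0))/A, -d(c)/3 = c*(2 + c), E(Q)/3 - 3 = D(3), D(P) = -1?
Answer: I*√562458 ≈ 749.97*I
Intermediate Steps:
E(Q) = 6 (E(Q) = 9 + 3*(-1) = 9 - 3 = 6)
d(c) = -3*c*(2 + c)
X(A) = -3*A*(2 + A) (X(A) = (A*(-3*A*(2 + A) + 0))/A = (A*(-3*A*(2 + A)))/A = (-3*A²*(2 + A))/A = -3*A*(2 + A))
√(X(-434) + E(√(-140 - 143))) = √(-3*(-434)*(2 - 434) + 6) = √(-3*(-434)*(-432) + 6) = √(-562464 + 6) = √(-562458) = I*√562458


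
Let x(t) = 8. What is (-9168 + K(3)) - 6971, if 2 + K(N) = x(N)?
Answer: -16133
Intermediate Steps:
K(N) = 6 (K(N) = -2 + 8 = 6)
(-9168 + K(3)) - 6971 = (-9168 + 6) - 6971 = -9162 - 6971 = -16133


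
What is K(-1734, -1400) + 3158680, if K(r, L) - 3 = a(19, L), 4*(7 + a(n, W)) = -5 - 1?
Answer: 6317349/2 ≈ 3.1587e+6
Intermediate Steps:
a(n, W) = -17/2 (a(n, W) = -7 + (-5 - 1)/4 = -7 + (¼)*(-6) = -7 - 3/2 = -17/2)
K(r, L) = -11/2 (K(r, L) = 3 - 17/2 = -11/2)
K(-1734, -1400) + 3158680 = -11/2 + 3158680 = 6317349/2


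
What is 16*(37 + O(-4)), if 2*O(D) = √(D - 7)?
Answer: 592 + 8*I*√11 ≈ 592.0 + 26.533*I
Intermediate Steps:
O(D) = √(-7 + D)/2 (O(D) = √(D - 7)/2 = √(-7 + D)/2)
16*(37 + O(-4)) = 16*(37 + √(-7 - 4)/2) = 16*(37 + √(-11)/2) = 16*(37 + (I*√11)/2) = 16*(37 + I*√11/2) = 592 + 8*I*√11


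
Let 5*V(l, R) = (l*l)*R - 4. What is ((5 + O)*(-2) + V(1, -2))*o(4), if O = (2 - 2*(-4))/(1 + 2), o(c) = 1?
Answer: -268/15 ≈ -17.867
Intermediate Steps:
V(l, R) = -⅘ + R*l²/5 (V(l, R) = ((l*l)*R - 4)/5 = (l²*R - 4)/5 = (R*l² - 4)/5 = (-4 + R*l²)/5 = -⅘ + R*l²/5)
O = 10/3 (O = (2 + 8)/3 = 10*(⅓) = 10/3 ≈ 3.3333)
((5 + O)*(-2) + V(1, -2))*o(4) = ((5 + 10/3)*(-2) + (-⅘ + (⅕)*(-2)*1²))*1 = ((25/3)*(-2) + (-⅘ + (⅕)*(-2)*1))*1 = (-50/3 + (-⅘ - ⅖))*1 = (-50/3 - 6/5)*1 = -268/15*1 = -268/15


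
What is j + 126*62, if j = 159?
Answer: 7971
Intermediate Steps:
j + 126*62 = 159 + 126*62 = 159 + 7812 = 7971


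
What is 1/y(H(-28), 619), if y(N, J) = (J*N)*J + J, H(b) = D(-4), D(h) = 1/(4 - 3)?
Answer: 1/383780 ≈ 2.6057e-6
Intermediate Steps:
D(h) = 1 (D(h) = 1/1 = 1)
H(b) = 1
y(N, J) = J + N*J² (y(N, J) = N*J² + J = J + N*J²)
1/y(H(-28), 619) = 1/(619*(1 + 619*1)) = 1/(619*(1 + 619)) = 1/(619*620) = 1/383780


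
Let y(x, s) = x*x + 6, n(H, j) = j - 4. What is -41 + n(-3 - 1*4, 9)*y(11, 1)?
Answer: 594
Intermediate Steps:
n(H, j) = -4 + j
y(x, s) = 6 + x² (y(x, s) = x² + 6 = 6 + x²)
-41 + n(-3 - 1*4, 9)*y(11, 1) = -41 + (-4 + 9)*(6 + 11²) = -41 + 5*(6 + 121) = -41 + 5*127 = -41 + 635 = 594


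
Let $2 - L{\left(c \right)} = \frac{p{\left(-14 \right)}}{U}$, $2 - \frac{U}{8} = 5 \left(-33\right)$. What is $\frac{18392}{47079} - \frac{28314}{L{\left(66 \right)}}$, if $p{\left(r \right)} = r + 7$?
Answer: $- \frac{593610596216}{42041547} \approx -14120.0$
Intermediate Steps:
$p{\left(r \right)} = 7 + r$
$U = 1336$ ($U = 16 - 8 \cdot 5 \left(-33\right) = 16 - -1320 = 16 + 1320 = 1336$)
$L{\left(c \right)} = \frac{2679}{1336}$ ($L{\left(c \right)} = 2 - \frac{7 - 14}{1336} = 2 - \left(-7\right) \frac{1}{1336} = 2 - - \frac{7}{1336} = 2 + \frac{7}{1336} = \frac{2679}{1336}$)
$\frac{18392}{47079} - \frac{28314}{L{\left(66 \right)}} = \frac{18392}{47079} - \frac{28314}{\frac{2679}{1336}} = 18392 \cdot \frac{1}{47079} - \frac{12609168}{893} = \frac{18392}{47079} - \frac{12609168}{893} = - \frac{593610596216}{42041547}$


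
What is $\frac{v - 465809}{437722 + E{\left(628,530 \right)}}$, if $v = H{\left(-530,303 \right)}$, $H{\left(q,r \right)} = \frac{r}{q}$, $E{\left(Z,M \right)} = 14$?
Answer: $- \frac{246879073}{232000080} \approx -1.0641$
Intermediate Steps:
$v = - \frac{303}{530}$ ($v = \frac{303}{-530} = 303 \left(- \frac{1}{530}\right) = - \frac{303}{530} \approx -0.5717$)
$\frac{v - 465809}{437722 + E{\left(628,530 \right)}} = \frac{- \frac{303}{530} - 465809}{437722 + 14} = - \frac{246879073}{530 \cdot 437736} = \left(- \frac{246879073}{530}\right) \frac{1}{437736} = - \frac{246879073}{232000080}$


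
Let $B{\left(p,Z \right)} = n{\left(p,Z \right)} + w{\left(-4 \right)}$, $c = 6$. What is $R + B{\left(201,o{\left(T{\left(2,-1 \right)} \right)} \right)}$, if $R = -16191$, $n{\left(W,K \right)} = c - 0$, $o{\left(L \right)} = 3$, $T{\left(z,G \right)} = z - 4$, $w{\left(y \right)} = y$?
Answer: $-16189$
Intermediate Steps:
$T{\left(z,G \right)} = -4 + z$
$n{\left(W,K \right)} = 6$ ($n{\left(W,K \right)} = 6 - 0 = 6 + 0 = 6$)
$B{\left(p,Z \right)} = 2$ ($B{\left(p,Z \right)} = 6 - 4 = 2$)
$R + B{\left(201,o{\left(T{\left(2,-1 \right)} \right)} \right)} = -16191 + 2 = -16189$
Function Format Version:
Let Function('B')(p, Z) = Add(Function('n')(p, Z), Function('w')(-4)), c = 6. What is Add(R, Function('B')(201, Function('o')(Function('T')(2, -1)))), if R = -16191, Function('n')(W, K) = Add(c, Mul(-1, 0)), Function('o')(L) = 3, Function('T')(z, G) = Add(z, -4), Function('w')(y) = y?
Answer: -16189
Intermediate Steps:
Function('T')(z, G) = Add(-4, z)
Function('n')(W, K) = 6 (Function('n')(W, K) = Add(6, Mul(-1, 0)) = Add(6, 0) = 6)
Function('B')(p, Z) = 2 (Function('B')(p, Z) = Add(6, -4) = 2)
Add(R, Function('B')(201, Function('o')(Function('T')(2, -1)))) = Add(-16191, 2) = -16189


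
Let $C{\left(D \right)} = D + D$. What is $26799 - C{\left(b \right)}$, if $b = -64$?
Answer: $26927$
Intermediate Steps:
$C{\left(D \right)} = 2 D$
$26799 - C{\left(b \right)} = 26799 - 2 \left(-64\right) = 26799 - -128 = 26799 + 128 = 26927$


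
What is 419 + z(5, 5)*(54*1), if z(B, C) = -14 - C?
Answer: -607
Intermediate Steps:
419 + z(5, 5)*(54*1) = 419 + (-14 - 1*5)*(54*1) = 419 + (-14 - 5)*54 = 419 - 19*54 = 419 - 1026 = -607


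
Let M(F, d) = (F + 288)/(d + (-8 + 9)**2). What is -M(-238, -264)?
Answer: 50/263 ≈ 0.19011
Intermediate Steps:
M(F, d) = (288 + F)/(1 + d) (M(F, d) = (288 + F)/(d + 1**2) = (288 + F)/(d + 1) = (288 + F)/(1 + d))
-M(-238, -264) = -(288 - 238)/(1 - 264) = -50/(-263) = -(-1)*50/263 = -1*(-50/263) = 50/263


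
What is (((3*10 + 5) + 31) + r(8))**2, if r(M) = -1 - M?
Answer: 3249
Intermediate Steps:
(((3*10 + 5) + 31) + r(8))**2 = (((3*10 + 5) + 31) + (-1 - 1*8))**2 = (((30 + 5) + 31) + (-1 - 8))**2 = ((35 + 31) - 9)**2 = (66 - 9)**2 = 57**2 = 3249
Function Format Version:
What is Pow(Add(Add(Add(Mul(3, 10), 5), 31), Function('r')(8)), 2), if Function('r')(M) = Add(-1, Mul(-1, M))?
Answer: 3249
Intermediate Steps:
Pow(Add(Add(Add(Mul(3, 10), 5), 31), Function('r')(8)), 2) = Pow(Add(Add(Add(Mul(3, 10), 5), 31), Add(-1, Mul(-1, 8))), 2) = Pow(Add(Add(Add(30, 5), 31), Add(-1, -8)), 2) = Pow(Add(Add(35, 31), -9), 2) = Pow(Add(66, -9), 2) = Pow(57, 2) = 3249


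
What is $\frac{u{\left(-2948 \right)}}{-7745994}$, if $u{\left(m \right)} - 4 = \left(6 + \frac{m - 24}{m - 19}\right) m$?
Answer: $\frac{30614942}{11491182099} \approx 0.0026642$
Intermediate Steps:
$u{\left(m \right)} = 4 + m \left(6 + \frac{-24 + m}{-19 + m}\right)$ ($u{\left(m \right)} = 4 + \left(6 + \frac{m - 24}{m - 19}\right) m = 4 + \left(6 + \frac{-24 + m}{-19 + m}\right) m = 4 + m \left(6 + \frac{-24 + m}{-19 + m}\right)$)
$\frac{u{\left(-2948 \right)}}{-7745994} = \frac{\frac{1}{-19 - 2948} \left(-76 - -395032 + 7 \left(-2948\right)^{2}\right)}{-7745994} = \frac{-76 + 395032 + 7 \cdot 8690704}{-2967} \left(- \frac{1}{7745994}\right) = - \frac{-76 + 395032 + 60834928}{2967} \left(- \frac{1}{7745994}\right) = \left(- \frac{1}{2967}\right) 61229884 \left(- \frac{1}{7745994}\right) = \left(- \frac{61229884}{2967}\right) \left(- \frac{1}{7745994}\right) = \frac{30614942}{11491182099}$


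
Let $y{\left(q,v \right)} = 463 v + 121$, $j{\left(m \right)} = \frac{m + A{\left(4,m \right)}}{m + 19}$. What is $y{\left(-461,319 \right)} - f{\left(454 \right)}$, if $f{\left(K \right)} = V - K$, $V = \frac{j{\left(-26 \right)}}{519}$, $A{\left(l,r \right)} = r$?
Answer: $\frac{538672124}{3633} \approx 1.4827 \cdot 10^{5}$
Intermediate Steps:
$j{\left(m \right)} = \frac{2 m}{19 + m}$ ($j{\left(m \right)} = \frac{m + m}{m + 19} = \frac{2 m}{19 + m}$)
$V = \frac{52}{3633}$ ($V = \frac{2 \left(-26\right) \frac{1}{19 - 26}}{519} = 2 \left(-26\right) \frac{1}{-7} \cdot \frac{1}{519} = 2 \left(-26\right) \left(- \frac{1}{7}\right) \frac{1}{519} = \frac{52}{7} \cdot \frac{1}{519} = \frac{52}{3633} \approx 0.014313$)
$y{\left(q,v \right)} = 121 + 463 v$
$f{\left(K \right)} = \frac{52}{3633} - K$
$y{\left(-461,319 \right)} - f{\left(454 \right)} = \left(121 + 463 \cdot 319\right) - \left(\frac{52}{3633} - 454\right) = \left(121 + 147697\right) - \left(\frac{52}{3633} - 454\right) = 147818 - - \frac{1649330}{3633} = 147818 + \frac{1649330}{3633} = \frac{538672124}{3633}$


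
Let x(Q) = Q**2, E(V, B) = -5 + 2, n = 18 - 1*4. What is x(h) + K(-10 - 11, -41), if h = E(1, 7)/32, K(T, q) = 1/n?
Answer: 575/7168 ≈ 0.080218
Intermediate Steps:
n = 14 (n = 18 - 4 = 14)
E(V, B) = -3
K(T, q) = 1/14
h = -3/32 ≈ -0.093750
x(h) + K(-10 - 11, -41) = (-3/32)**2 + 1/14 = 9/1024 + 1/14 = 575/7168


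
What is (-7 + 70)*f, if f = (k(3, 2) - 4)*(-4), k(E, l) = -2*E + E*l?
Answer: 1008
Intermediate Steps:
f = 16 (f = (3*(-2 + 2) - 4)*(-4) = (3*0 - 4)*(-4) = (0 - 4)*(-4) = -4*(-4) = 16)
(-7 + 70)*f = (-7 + 70)*16 = 63*16 = 1008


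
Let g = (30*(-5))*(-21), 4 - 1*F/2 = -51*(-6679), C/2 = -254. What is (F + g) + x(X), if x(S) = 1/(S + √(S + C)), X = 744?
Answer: -93798182314/138325 - √59/276650 ≈ -6.7810e+5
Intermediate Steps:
C = -508 (C = 2*(-254) = -508)
F = -681250 (F = 8 - (-102)*(-6679) = 8 - 2*340629 = 8 - 681258 = -681250)
g = 3150 (g = -150*(-21) = 3150)
x(S) = 1/(S + √(-508 + S)) (x(S) = 1/(S + √(S - 508)) = 1/(S + √(-508 + S)))
(F + g) + x(X) = (-681250 + 3150) + 1/(744 + √(-508 + 744)) = -678100 + 1/(744 + √236) = -678100 + 1/(744 + 2*√59)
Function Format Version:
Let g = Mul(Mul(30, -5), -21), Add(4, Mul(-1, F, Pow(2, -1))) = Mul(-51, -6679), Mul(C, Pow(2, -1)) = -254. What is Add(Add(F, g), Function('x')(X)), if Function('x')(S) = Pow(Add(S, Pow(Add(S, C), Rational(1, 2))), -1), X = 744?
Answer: Add(Rational(-93798182314, 138325), Mul(Rational(-1, 276650), Pow(59, Rational(1, 2)))) ≈ -6.7810e+5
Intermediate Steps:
C = -508 (C = Mul(2, -254) = -508)
F = -681250 (F = Add(8, Mul(-2, Mul(-51, -6679))) = Add(8, Mul(-2, 340629)) = Add(8, -681258) = -681250)
g = 3150 (g = Mul(-150, -21) = 3150)
Function('x')(S) = Pow(Add(S, Pow(Add(-508, S), Rational(1, 2))), -1) (Function('x')(S) = Pow(Add(S, Pow(Add(S, -508), Rational(1, 2))), -1) = Pow(Add(S, Pow(Add(-508, S), Rational(1, 2))), -1))
Add(Add(F, g), Function('x')(X)) = Add(Add(-681250, 3150), Pow(Add(744, Pow(Add(-508, 744), Rational(1, 2))), -1)) = Add(-678100, Pow(Add(744, Pow(236, Rational(1, 2))), -1)) = Add(-678100, Pow(Add(744, Mul(2, Pow(59, Rational(1, 2)))), -1))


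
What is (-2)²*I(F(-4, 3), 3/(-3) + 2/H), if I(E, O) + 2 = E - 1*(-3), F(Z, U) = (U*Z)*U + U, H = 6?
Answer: -128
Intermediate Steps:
F(Z, U) = U + Z*U² (F(Z, U) = Z*U² + U = U + Z*U²)
I(E, O) = 1 + E (I(E, O) = -2 + (E - 1*(-3)) = -2 + (E + 3) = -2 + (3 + E) = 1 + E)
(-2)²*I(F(-4, 3), 3/(-3) + 2/H) = (-2)²*(1 + 3*(1 + 3*(-4))) = 4*(1 + 3*(1 - 12)) = 4*(1 + 3*(-11)) = 4*(1 - 33) = 4*(-32) = -128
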